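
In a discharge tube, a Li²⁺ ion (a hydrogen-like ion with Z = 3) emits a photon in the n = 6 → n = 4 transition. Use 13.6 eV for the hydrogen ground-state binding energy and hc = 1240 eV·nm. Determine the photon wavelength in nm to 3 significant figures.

292 nm

For Z = 3 the level energies scale as Z², so the effective Rydberg energy is 13.6 × 9 = 122.4 eV.
ΔE = 122.4 × (1/4² − 1/6²) = 122.4 × 0.03472 = 4.250 eV.
λ = hc/ΔE = 1240 / 4.250 = 292 nm.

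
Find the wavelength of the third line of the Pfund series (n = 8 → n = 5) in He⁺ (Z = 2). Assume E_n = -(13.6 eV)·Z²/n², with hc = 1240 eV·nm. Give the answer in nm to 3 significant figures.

935 nm

The Pfund series terminates on n_f = 5; the third line has n_i = 5+3 = 8.
ΔE = 54.40 × (1/5² − 1/8²) = 1.326 eV.
λ = 1240 / 1.326 = 935 nm.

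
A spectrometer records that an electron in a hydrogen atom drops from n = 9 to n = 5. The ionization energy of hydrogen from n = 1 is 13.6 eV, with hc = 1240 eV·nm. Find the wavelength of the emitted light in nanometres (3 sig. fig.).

ΔE = 13.60 × (1/5² − 1/9²) = 13.60 × 0.02765 = 0.3761 eV.
λ = hc/ΔE = 1240 / 0.3761 = 3300 nm.

3300 nm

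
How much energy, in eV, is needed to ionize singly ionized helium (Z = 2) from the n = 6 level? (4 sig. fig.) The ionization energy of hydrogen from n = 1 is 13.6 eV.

1.511 eV

E_n = −13.6 Z²/n² = −54.40/n² eV for Z = 2.
E_6 = −54.40/36 = −1.511 eV, so ionization (to E = 0) requires 1.511 eV.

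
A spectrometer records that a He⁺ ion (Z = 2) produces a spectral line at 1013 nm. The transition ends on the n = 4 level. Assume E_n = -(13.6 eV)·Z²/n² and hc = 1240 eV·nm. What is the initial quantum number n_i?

n_i = 5

The photon energy is ΔE = hc/λ = 1240 / 1013 = 1.224 eV.
With Z = 2, ΔE = 54.40 × (1/n_f² − 1/n_i²), so 1/n_f² − 1/n_i² = 0.02250.
With n_f = 4: 1/n_i² = 1/16 − 0.02250 = 0.04000, so n_i ≈ 5.00.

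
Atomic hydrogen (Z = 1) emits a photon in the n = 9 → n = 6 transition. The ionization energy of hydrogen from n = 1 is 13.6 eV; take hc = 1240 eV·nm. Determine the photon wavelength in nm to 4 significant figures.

ΔE = 13.60 × (1/6² − 1/9²) = 13.60 × 0.01543 = 0.2099 eV.
λ = hc/ΔE = 1240 / 0.2099 = 5908 nm.

5908 nm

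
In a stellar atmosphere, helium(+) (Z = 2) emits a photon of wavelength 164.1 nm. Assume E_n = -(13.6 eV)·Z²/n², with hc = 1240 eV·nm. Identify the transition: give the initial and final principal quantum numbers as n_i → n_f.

The photon energy is ΔE = hc/λ = 1240 / 164.1 = 7.556 eV.
With Z = 2, ΔE = 54.40 × (1/n_f² − 1/n_i²), so 1/n_f² − 1/n_i² = 0.1389.
Trying n_f = 2 gives 1/n_i² = 0.1111, i.e. n_i ≈ 3; this pair matches.

n_i = 3, n_f = 2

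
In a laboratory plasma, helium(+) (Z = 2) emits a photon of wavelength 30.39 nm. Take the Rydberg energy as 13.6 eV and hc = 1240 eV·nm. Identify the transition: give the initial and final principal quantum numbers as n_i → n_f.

The photon energy is ΔE = hc/λ = 1240 / 30.39 = 40.80 eV.
With Z = 2, ΔE = 54.40 × (1/n_f² − 1/n_i²), so 1/n_f² − 1/n_i² = 0.7501.
Trying n_f = 1 gives 1/n_i² = 0.2499, i.e. n_i ≈ 2; this pair matches.

n_i = 2, n_f = 1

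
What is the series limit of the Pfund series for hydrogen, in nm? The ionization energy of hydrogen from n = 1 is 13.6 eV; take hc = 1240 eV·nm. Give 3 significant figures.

The Pfund series has lower level n_f = 5; the series limit corresponds to n_i → ∞.
ΔE_max = 13.6 × 1 / 5² = 0.5440 eV.
λ_min = 1240 / 0.5440 = 2280 nm.

2280 nm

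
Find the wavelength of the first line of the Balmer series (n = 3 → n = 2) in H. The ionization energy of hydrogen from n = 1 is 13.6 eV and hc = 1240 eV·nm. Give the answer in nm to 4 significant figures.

The Balmer series terminates on n_f = 2; the first line has n_i = 2+1 = 3.
ΔE = 13.60 × (1/2² − 1/3²) = 1.889 eV.
λ = 1240 / 1.889 = 656.5 nm.

656.5 nm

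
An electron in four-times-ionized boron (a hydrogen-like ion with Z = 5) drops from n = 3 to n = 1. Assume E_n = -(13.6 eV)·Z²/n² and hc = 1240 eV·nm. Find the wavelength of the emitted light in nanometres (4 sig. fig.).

4.103 nm

For Z = 5 the level energies scale as Z², so the effective Rydberg energy is 13.6 × 25 = 340.0 eV.
ΔE = 340.0 × (1/1² − 1/3²) = 340.0 × 0.8889 = 302.2 eV.
λ = hc/ΔE = 1240 / 302.2 = 4.103 nm.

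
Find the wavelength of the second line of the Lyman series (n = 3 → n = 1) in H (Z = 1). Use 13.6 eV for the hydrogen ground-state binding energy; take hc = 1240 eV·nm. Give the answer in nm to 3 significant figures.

103 nm

The Lyman series terminates on n_f = 1; the second line has n_i = 1+2 = 3.
ΔE = 13.60 × (1/1² − 1/3²) = 12.09 eV.
λ = 1240 / 12.09 = 103 nm.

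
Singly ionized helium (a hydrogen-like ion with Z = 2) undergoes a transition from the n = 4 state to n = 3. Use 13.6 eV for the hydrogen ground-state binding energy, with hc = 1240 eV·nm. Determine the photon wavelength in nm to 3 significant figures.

469 nm

For Z = 2 the level energies scale as Z², so the effective Rydberg energy is 13.6 × 4 = 54.40 eV.
ΔE = 54.40 × (1/3² − 1/4²) = 54.40 × 0.04861 = 2.644 eV.
λ = hc/ΔE = 1240 / 2.644 = 469 nm.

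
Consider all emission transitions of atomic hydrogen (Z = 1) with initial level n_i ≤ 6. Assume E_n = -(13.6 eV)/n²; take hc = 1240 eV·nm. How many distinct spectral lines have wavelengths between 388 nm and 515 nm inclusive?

3

Enumerate all n_i → n_f pairs with 1 ≤ n_f < n_i ≤ 6 and compute λ = 1240 / [13.6·1·(1/n_f² − 1/n_i²)].
Lines falling in [388, 515] nm: 6→2 (410.3 nm), 5→2 (434.2 nm), 4→2 (486.3 nm).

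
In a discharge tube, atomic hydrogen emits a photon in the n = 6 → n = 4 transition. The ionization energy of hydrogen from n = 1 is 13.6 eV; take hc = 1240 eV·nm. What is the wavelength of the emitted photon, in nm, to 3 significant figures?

2630 nm

ΔE = 13.60 × (1/4² − 1/6²) = 13.60 × 0.03472 = 0.4722 eV.
λ = hc/ΔE = 1240 / 0.4722 = 2630 nm.
This line belongs to the Brackett series.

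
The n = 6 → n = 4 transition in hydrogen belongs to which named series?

The series is set by the lower level: n_f = 4 is the Brackett series.

Brackett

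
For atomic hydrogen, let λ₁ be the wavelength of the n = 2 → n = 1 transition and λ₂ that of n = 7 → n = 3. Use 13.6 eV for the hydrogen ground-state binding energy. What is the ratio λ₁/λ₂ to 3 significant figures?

λ ∝ 1/ΔE ∝ 1/(1/n_f² − 1/n_i²), and the Z² and hc factors cancel in the ratio.
λ₁/λ₂ = (1/3² − 1/7²)/(1/1² − 1/2²) = 0.09070/0.7500 = 0.121.

0.121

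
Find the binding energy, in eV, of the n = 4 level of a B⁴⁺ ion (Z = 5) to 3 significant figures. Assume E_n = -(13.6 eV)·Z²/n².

E_n = −13.6 Z²/n² = −340.0/n² eV for Z = 5.
E_4 = −340.0/16 = −21.3 eV, so ionization (to E = 0) requires 21.3 eV.

21.3 eV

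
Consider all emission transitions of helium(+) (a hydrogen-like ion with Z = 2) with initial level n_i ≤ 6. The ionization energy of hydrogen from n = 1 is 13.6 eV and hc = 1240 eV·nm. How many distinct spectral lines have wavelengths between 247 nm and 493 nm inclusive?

3

Enumerate all n_i → n_f pairs with 1 ≤ n_f < n_i ≤ 6 and compute λ = 1240 / [13.6·4·(1/n_f² − 1/n_i²)].
Lines falling in [247, 493] nm: 6→3 (273.5 nm), 5→3 (320.5 nm), 4→3 (468.9 nm).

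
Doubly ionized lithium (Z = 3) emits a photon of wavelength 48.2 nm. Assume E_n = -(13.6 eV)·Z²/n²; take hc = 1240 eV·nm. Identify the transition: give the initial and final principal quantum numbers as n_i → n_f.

The photon energy is ΔE = hc/λ = 1240 / 48.2 = 25.73 eV.
With Z = 3, ΔE = 122.4 × (1/n_f² − 1/n_i²), so 1/n_f² − 1/n_i² = 0.2102.
Trying n_f = 2 gives 1/n_i² = 0.03982, i.e. n_i ≈ 5; this pair matches.

n_i = 5, n_f = 2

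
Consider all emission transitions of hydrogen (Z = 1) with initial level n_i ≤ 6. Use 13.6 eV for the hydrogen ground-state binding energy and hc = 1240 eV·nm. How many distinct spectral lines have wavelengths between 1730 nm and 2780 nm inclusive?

Enumerate all n_i → n_f pairs with 1 ≤ n_f < n_i ≤ 6 and compute λ = 1240 / [13.6·1·(1/n_f² − 1/n_i²)].
Lines falling in [1730, 2780] nm: 4→3 (1876 nm), 6→4 (2626 nm).

2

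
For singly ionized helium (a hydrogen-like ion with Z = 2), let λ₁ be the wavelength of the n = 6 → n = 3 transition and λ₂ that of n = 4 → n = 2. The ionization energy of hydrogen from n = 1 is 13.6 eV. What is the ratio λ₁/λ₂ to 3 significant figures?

2.25

λ ∝ 1/ΔE ∝ 1/(1/n_f² − 1/n_i²), and the Z² and hc factors cancel in the ratio.
λ₁/λ₂ = (1/2² − 1/4²)/(1/3² − 1/6²) = 0.1875/0.08333 = 2.25.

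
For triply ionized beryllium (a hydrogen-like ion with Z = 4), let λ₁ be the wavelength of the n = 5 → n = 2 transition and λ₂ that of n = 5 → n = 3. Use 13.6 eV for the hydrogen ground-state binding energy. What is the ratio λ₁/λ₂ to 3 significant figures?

λ ∝ 1/ΔE ∝ 1/(1/n_f² − 1/n_i²), and the Z² and hc factors cancel in the ratio.
λ₁/λ₂ = (1/3² − 1/5²)/(1/2² − 1/5²) = 0.07111/0.2100 = 0.339.

0.339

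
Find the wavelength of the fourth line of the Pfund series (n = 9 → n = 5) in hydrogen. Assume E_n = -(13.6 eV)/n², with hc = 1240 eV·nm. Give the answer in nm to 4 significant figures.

The Pfund series terminates on n_f = 5; the fourth line has n_i = 5+4 = 9.
ΔE = 13.60 × (1/5² − 1/9²) = 0.3761 eV.
λ = 1240 / 0.3761 = 3297 nm.

3297 nm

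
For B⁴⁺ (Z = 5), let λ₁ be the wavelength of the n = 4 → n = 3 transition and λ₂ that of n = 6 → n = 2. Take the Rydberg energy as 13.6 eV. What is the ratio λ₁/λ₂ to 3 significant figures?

4.57

λ ∝ 1/ΔE ∝ 1/(1/n_f² − 1/n_i²), and the Z² and hc factors cancel in the ratio.
λ₁/λ₂ = (1/2² − 1/6²)/(1/3² − 1/4²) = 0.2222/0.04861 = 4.57.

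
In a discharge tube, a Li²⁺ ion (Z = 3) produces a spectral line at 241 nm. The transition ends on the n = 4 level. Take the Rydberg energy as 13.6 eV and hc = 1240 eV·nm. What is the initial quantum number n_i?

The photon energy is ΔE = hc/λ = 1240 / 241 = 5.145 eV.
With Z = 3, ΔE = 122.4 × (1/n_f² − 1/n_i²), so 1/n_f² − 1/n_i² = 0.04204.
With n_f = 4: 1/n_i² = 1/16 − 0.04204 = 0.02046, so n_i ≈ 6.99.

n_i = 7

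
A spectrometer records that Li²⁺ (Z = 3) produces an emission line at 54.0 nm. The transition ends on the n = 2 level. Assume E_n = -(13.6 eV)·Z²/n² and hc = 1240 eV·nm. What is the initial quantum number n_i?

The photon energy is ΔE = hc/λ = 1240 / 54.0 = 22.96 eV.
With Z = 3, ΔE = 122.4 × (1/n_f² − 1/n_i²), so 1/n_f² − 1/n_i² = 0.1876.
With n_f = 2: 1/n_i² = 1/4 − 0.1876 = 0.06239, so n_i ≈ 4.00.

n_i = 4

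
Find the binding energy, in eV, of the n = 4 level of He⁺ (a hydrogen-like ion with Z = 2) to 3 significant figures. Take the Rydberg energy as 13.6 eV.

3.40 eV

E_n = −13.6 Z²/n² = −54.40/n² eV for Z = 2.
E_4 = −54.40/16 = −3.40 eV, so ionization (to E = 0) requires 3.40 eV.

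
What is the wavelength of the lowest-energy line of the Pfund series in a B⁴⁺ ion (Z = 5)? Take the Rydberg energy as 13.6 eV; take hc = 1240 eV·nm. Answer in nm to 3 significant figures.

The Pfund series terminates on n_f = 5; the first line has n_i = 5+1 = 6.
ΔE = 340.0 × (1/5² − 1/6²) = 4.156 eV.
λ = 1240 / 4.156 = 298 nm.

298 nm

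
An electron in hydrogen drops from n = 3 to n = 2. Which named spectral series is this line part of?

The series is set by the lower level: n_f = 2 is the Balmer series.

Balmer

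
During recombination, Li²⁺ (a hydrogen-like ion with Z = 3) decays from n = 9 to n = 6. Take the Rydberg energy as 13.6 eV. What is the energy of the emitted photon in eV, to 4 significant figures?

1.889 eV

The Bohr energies scale as Z², so for Z = 3: E_n = −122.4/n² eV.
E_9 = −122.4/81 = −1.511 eV and E_6 = −122.4/36 = −3.400 eV.
The photon energy is |E_9 − E_6| = 1.889 eV.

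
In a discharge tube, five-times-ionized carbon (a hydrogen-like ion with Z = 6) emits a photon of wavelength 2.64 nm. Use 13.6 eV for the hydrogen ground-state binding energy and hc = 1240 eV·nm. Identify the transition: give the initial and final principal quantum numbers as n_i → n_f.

The photon energy is ΔE = hc/λ = 1240 / 2.64 = 469.7 eV.
With Z = 6, ΔE = 489.6 × (1/n_f² − 1/n_i²), so 1/n_f² − 1/n_i² = 0.9593.
Trying n_f = 1 gives 1/n_i² = 0.04065, i.e. n_i ≈ 5; this pair matches.

n_i = 5, n_f = 1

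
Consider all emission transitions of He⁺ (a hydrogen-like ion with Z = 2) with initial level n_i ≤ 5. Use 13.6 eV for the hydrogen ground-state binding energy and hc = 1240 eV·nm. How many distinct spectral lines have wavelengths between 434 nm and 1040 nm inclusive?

Enumerate all n_i → n_f pairs with 1 ≤ n_f < n_i ≤ 5 and compute λ = 1240 / [13.6·4·(1/n_f² − 1/n_i²)].
Lines falling in [434, 1040] nm: 4→3 (468.9 nm), 5→4 (1013 nm).

2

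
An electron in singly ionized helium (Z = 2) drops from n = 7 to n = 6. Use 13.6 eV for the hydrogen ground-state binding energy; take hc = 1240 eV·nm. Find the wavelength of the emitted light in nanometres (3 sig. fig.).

For Z = 2 the level energies scale as Z², so the effective Rydberg energy is 13.6 × 4 = 54.40 eV.
ΔE = 54.40 × (1/6² − 1/7²) = 54.40 × 0.007370 = 0.4009 eV.
λ = hc/ΔE = 1240 / 0.4009 = 3090 nm.

3090 nm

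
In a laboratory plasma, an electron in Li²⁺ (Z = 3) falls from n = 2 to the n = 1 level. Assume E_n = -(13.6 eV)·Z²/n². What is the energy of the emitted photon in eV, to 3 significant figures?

The Bohr energies scale as Z², so for Z = 3: E_n = −122.4/n² eV.
E_2 = −122.4/4 = −30.60 eV and E_1 = −122.4/1 = −122.4 eV.
The photon energy is |E_2 − E_1| = 91.8 eV.

91.8 eV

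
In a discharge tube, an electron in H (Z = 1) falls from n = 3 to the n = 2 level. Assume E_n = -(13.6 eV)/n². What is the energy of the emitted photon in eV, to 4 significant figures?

1.889 eV

E_3 = −13.60/9 = −1.511 eV and E_2 = −13.60/4 = −3.400 eV.
The photon energy is |E_3 − E_2| = 1.889 eV.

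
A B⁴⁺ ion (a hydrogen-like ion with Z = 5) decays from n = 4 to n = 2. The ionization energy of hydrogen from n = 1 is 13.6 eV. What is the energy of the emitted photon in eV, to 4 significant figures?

63.75 eV

The Bohr energies scale as Z², so for Z = 5: E_n = −340.0/n² eV.
E_4 = −340.0/16 = −21.25 eV and E_2 = −340.0/4 = −85.00 eV.
The photon energy is |E_4 − E_2| = 63.75 eV.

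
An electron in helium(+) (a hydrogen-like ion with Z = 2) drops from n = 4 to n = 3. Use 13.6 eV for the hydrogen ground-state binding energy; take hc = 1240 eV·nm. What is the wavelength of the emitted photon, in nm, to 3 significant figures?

469 nm

For Z = 2 the level energies scale as Z², so the effective Rydberg energy is 13.6 × 4 = 54.40 eV.
ΔE = 54.40 × (1/3² − 1/4²) = 54.40 × 0.04861 = 2.644 eV.
λ = hc/ΔE = 1240 / 2.644 = 469 nm.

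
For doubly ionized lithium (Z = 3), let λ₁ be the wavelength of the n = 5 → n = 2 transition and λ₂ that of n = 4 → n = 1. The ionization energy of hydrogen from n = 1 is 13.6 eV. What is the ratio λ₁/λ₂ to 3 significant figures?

4.46

λ ∝ 1/ΔE ∝ 1/(1/n_f² − 1/n_i²), and the Z² and hc factors cancel in the ratio.
λ₁/λ₂ = (1/1² − 1/4²)/(1/2² − 1/5²) = 0.9375/0.2100 = 4.46.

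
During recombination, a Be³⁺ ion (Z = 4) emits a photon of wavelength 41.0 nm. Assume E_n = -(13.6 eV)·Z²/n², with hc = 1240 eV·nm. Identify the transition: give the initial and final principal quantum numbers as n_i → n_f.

n_i = 3, n_f = 2

The photon energy is ΔE = hc/λ = 1240 / 41.0 = 30.24 eV.
With Z = 4, ΔE = 217.6 × (1/n_f² − 1/n_i²), so 1/n_f² − 1/n_i² = 0.1390.
Trying n_f = 2 gives 1/n_i² = 0.1110, i.e. n_i ≈ 3; this pair matches.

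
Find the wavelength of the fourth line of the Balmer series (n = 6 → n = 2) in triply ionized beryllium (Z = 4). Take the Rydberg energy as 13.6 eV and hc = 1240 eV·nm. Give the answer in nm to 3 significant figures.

25.6 nm

The Balmer series terminates on n_f = 2; the fourth line has n_i = 2+4 = 6.
ΔE = 217.6 × (1/2² − 1/6²) = 48.36 eV.
λ = 1240 / 48.36 = 25.6 nm.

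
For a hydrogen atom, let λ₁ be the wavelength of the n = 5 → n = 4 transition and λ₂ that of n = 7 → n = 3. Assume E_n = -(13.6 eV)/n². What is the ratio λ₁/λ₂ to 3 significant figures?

λ ∝ 1/ΔE ∝ 1/(1/n_f² − 1/n_i²), and the Z² and hc factors cancel in the ratio.
λ₁/λ₂ = (1/3² − 1/7²)/(1/4² − 1/5²) = 0.09070/0.02250 = 4.03.

4.03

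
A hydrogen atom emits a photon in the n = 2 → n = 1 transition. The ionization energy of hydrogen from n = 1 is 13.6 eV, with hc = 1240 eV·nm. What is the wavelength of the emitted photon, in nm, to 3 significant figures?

122 nm

ΔE = 13.60 × (1/1² − 1/2²) = 13.60 × 0.7500 = 10.20 eV.
λ = hc/ΔE = 1240 / 10.20 = 122 nm.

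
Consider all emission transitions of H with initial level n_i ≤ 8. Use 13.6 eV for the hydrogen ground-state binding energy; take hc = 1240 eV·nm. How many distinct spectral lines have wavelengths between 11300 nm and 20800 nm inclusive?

Enumerate all n_i → n_f pairs with 1 ≤ n_f < n_i ≤ 8 and compute λ = 1240 / [13.6·1·(1/n_f² − 1/n_i²)].
Lines falling in [11300, 20800] nm: 7→6 (12370 nm), 8→7 (19060 nm).

2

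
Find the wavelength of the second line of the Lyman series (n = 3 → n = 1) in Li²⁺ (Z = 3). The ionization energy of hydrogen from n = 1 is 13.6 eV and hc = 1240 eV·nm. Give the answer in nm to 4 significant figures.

The Lyman series terminates on n_f = 1; the second line has n_i = 1+2 = 3.
ΔE = 122.4 × (1/1² − 1/3²) = 108.8 eV.
λ = 1240 / 108.8 = 11.40 nm.

11.40 nm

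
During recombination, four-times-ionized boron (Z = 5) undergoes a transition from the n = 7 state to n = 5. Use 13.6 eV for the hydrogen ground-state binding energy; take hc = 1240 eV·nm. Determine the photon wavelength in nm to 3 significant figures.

186 nm

For Z = 5 the level energies scale as Z², so the effective Rydberg energy is 13.6 × 25 = 340.0 eV.
ΔE = 340.0 × (1/5² − 1/7²) = 340.0 × 0.01959 = 6.661 eV.
λ = hc/ΔE = 1240 / 6.661 = 186 nm.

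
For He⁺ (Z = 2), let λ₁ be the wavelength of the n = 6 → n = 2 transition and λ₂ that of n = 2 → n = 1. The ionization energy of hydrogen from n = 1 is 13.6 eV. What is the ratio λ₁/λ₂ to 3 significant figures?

3.38

λ ∝ 1/ΔE ∝ 1/(1/n_f² − 1/n_i²), and the Z² and hc factors cancel in the ratio.
λ₁/λ₂ = (1/1² − 1/2²)/(1/2² − 1/6²) = 0.7500/0.2222 = 3.38.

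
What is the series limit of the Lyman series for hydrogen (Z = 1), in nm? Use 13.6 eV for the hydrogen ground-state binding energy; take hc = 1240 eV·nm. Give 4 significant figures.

91.18 nm

The Lyman series has lower level n_f = 1; the series limit corresponds to n_i → ∞.
ΔE_max = 13.6 × 1 / 1² = 13.60 eV.
λ_min = 1240 / 13.60 = 91.18 nm.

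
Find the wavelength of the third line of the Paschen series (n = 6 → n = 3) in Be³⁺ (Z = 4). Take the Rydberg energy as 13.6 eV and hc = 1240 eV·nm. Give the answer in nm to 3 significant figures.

68.4 nm

The Paschen series terminates on n_f = 3; the third line has n_i = 3+3 = 6.
ΔE = 217.6 × (1/3² − 1/6²) = 18.13 eV.
λ = 1240 / 18.13 = 68.4 nm.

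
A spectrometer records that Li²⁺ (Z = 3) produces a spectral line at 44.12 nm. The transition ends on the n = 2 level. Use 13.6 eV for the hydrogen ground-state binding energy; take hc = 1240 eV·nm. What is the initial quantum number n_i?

The photon energy is ΔE = hc/λ = 1240 / 44.12 = 28.11 eV.
With Z = 3, ΔE = 122.4 × (1/n_f² − 1/n_i²), so 1/n_f² − 1/n_i² = 0.2296.
With n_f = 2: 1/n_i² = 1/4 − 0.2296 = 0.02038, so n_i ≈ 7.00.

n_i = 7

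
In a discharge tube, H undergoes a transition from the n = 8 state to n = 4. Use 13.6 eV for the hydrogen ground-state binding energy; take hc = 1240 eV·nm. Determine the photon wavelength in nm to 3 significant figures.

1950 nm

ΔE = 13.60 × (1/4² − 1/8²) = 13.60 × 0.04688 = 0.6375 eV.
λ = hc/ΔE = 1240 / 0.6375 = 1950 nm.
This line belongs to the Brackett series.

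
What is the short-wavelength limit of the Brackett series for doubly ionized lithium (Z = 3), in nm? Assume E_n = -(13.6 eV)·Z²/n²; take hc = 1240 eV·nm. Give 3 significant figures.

162 nm

The Brackett series has lower level n_f = 4; the series limit corresponds to n_i → ∞.
ΔE_max = 13.6 × 9 / 4² = 7.650 eV.
λ_min = 1240 / 7.650 = 162 nm.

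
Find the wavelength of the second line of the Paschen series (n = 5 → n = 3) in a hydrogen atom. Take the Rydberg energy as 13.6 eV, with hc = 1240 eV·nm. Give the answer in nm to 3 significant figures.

1280 nm

The Paschen series terminates on n_f = 3; the second line has n_i = 3+2 = 5.
ΔE = 13.60 × (1/3² − 1/5²) = 0.9671 eV.
λ = 1240 / 0.9671 = 1280 nm.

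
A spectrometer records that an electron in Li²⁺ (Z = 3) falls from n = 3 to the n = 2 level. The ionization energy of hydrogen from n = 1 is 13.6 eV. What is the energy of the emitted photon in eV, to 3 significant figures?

The Bohr energies scale as Z², so for Z = 3: E_n = −122.4/n² eV.
E_3 = −122.4/9 = −13.60 eV and E_2 = −122.4/4 = −30.60 eV.
The photon energy is |E_3 − E_2| = 17.0 eV.

17.0 eV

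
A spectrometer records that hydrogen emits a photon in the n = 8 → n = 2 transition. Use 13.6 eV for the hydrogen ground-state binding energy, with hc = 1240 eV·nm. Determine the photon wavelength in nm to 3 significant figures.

ΔE = 13.60 × (1/2² − 1/8²) = 13.60 × 0.2344 = 3.188 eV.
λ = hc/ΔE = 1240 / 3.188 = 389 nm.
This line belongs to the Balmer series.

389 nm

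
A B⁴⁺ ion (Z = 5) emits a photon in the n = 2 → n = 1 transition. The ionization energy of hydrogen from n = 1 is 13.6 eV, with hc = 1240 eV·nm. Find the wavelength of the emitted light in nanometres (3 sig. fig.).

For Z = 5 the level energies scale as Z², so the effective Rydberg energy is 13.6 × 25 = 340.0 eV.
ΔE = 340.0 × (1/1² − 1/2²) = 340.0 × 0.7500 = 255.0 eV.
λ = hc/ΔE = 1240 / 255.0 = 4.86 nm.

4.86 nm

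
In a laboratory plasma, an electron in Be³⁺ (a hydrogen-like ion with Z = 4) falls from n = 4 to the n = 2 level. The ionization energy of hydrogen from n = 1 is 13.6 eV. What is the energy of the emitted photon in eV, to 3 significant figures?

40.8 eV

The Bohr energies scale as Z², so for Z = 4: E_n = −217.6/n² eV.
E_4 = −217.6/16 = −13.60 eV and E_2 = −217.6/4 = −54.40 eV.
The photon energy is |E_4 − E_2| = 40.8 eV.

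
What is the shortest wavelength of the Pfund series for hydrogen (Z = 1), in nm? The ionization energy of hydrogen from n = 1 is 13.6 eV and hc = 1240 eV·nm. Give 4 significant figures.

The Pfund series has lower level n_f = 5; the series limit corresponds to n_i → ∞.
ΔE_max = 13.6 × 1 / 5² = 0.5440 eV.
λ_min = 1240 / 0.5440 = 2279 nm.

2279 nm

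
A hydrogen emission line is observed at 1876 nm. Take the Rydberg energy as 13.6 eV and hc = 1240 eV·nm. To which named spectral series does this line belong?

Paschen

ΔE = 1240/1876 = 0.6610 eV.
This matches 13.6 × (1/3² − 1/4²), so n_f = 3: the Paschen series.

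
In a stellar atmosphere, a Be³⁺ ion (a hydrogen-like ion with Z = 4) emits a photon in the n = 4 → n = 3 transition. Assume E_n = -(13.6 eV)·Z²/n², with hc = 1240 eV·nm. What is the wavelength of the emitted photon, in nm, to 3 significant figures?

117 nm

For Z = 4 the level energies scale as Z², so the effective Rydberg energy is 13.6 × 16 = 217.6 eV.
ΔE = 217.6 × (1/3² − 1/4²) = 217.6 × 0.04861 = 10.58 eV.
λ = hc/ΔE = 1240 / 10.58 = 117 nm.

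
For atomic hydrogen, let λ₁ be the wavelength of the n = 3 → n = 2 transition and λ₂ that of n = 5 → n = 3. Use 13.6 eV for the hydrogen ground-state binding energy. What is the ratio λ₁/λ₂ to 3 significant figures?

λ ∝ 1/ΔE ∝ 1/(1/n_f² − 1/n_i²), and the Z² and hc factors cancel in the ratio.
λ₁/λ₂ = (1/3² − 1/5²)/(1/2² − 1/3²) = 0.07111/0.1389 = 0.512.

0.512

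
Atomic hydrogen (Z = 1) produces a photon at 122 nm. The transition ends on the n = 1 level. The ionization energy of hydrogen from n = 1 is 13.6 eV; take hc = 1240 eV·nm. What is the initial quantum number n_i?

n_i = 2

The photon energy is ΔE = hc/λ = 1240 / 122 = 10.16 eV.
With Z = 1, ΔE = 13.60 × (1/n_f² − 1/n_i²), so 1/n_f² − 1/n_i² = 0.7473.
With n_f = 1: 1/n_i² = 1/1 − 0.7473 = 0.2527, so n_i ≈ 1.99.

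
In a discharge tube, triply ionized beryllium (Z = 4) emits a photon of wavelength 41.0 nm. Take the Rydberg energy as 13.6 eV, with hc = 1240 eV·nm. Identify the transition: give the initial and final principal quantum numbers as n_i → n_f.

n_i = 3, n_f = 2

The photon energy is ΔE = hc/λ = 1240 / 41.0 = 30.24 eV.
With Z = 4, ΔE = 217.6 × (1/n_f² − 1/n_i²), so 1/n_f² − 1/n_i² = 0.1390.
Trying n_f = 2 gives 1/n_i² = 0.1110, i.e. n_i ≈ 3; this pair matches.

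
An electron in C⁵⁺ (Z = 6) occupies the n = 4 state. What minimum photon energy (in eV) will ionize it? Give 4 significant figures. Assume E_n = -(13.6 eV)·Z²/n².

E_n = −13.6 Z²/n² = −489.6/n² eV for Z = 6.
E_4 = −489.6/16 = −30.60 eV, so ionization (to E = 0) requires 30.60 eV.

30.60 eV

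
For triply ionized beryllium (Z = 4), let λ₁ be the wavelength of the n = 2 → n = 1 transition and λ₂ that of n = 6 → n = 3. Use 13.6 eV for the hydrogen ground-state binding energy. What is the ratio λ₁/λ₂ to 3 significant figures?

0.111

λ ∝ 1/ΔE ∝ 1/(1/n_f² − 1/n_i²), and the Z² and hc factors cancel in the ratio.
λ₁/λ₂ = (1/3² − 1/6²)/(1/1² − 1/2²) = 0.08333/0.7500 = 0.111.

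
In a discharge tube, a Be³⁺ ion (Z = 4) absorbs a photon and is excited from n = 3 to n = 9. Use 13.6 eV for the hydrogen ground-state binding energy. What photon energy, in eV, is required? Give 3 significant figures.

21.5 eV

The Bohr energies scale as Z², so for Z = 4: E_n = −217.6/n² eV.
E_9 = −217.6/81 = −2.686 eV and E_3 = −217.6/9 = −24.18 eV.
The photon energy is |E_9 − E_3| = 21.5 eV.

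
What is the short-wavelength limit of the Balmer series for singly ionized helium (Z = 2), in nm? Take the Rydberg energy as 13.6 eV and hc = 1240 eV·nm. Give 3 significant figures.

The Balmer series has lower level n_f = 2; the series limit corresponds to n_i → ∞.
ΔE_max = 13.6 × 4 / 2² = 13.60 eV.
λ_min = 1240 / 13.60 = 91.2 nm.

91.2 nm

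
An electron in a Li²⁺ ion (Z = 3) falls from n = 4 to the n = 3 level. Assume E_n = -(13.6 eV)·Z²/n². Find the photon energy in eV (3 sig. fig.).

5.95 eV

The Bohr energies scale as Z², so for Z = 3: E_n = −122.4/n² eV.
E_4 = −122.4/16 = −7.650 eV and E_3 = −122.4/9 = −13.60 eV.
The photon energy is |E_4 − E_3| = 5.95 eV.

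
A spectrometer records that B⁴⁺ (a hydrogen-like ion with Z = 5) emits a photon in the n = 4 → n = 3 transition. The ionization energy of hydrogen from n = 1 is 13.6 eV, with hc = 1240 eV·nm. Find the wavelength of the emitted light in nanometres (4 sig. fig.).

75.03 nm

For Z = 5 the level energies scale as Z², so the effective Rydberg energy is 13.6 × 25 = 340.0 eV.
ΔE = 340.0 × (1/3² − 1/4²) = 340.0 × 0.04861 = 16.53 eV.
λ = hc/ΔE = 1240 / 16.53 = 75.03 nm.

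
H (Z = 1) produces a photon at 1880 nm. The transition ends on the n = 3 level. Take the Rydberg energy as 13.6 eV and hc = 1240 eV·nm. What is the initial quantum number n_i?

n_i = 4

The photon energy is ΔE = hc/λ = 1240 / 1880 = 0.6596 eV.
With Z = 1, ΔE = 13.60 × (1/n_f² − 1/n_i²), so 1/n_f² − 1/n_i² = 0.04850.
With n_f = 3: 1/n_i² = 1/9 − 0.04850 = 0.06261, so n_i ≈ 4.00.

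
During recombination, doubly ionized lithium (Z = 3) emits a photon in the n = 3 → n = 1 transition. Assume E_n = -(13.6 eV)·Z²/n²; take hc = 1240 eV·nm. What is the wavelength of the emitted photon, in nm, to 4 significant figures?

11.40 nm

For Z = 3 the level energies scale as Z², so the effective Rydberg energy is 13.6 × 9 = 122.4 eV.
ΔE = 122.4 × (1/1² − 1/3²) = 122.4 × 0.8889 = 108.8 eV.
λ = hc/ΔE = 1240 / 108.8 = 11.40 nm.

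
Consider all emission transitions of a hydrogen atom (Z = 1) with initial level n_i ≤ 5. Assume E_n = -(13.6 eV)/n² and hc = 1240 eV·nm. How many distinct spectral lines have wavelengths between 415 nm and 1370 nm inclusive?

4

Enumerate all n_i → n_f pairs with 1 ≤ n_f < n_i ≤ 5 and compute λ = 1240 / [13.6·1·(1/n_f² − 1/n_i²)].
Lines falling in [415, 1370] nm: 5→2 (434.2 nm), 4→2 (486.3 nm), 3→2 (656.5 nm), 5→3 (1282 nm).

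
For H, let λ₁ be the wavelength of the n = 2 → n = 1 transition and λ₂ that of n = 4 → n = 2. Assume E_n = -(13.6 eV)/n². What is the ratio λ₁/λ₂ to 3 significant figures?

0.250

λ ∝ 1/ΔE ∝ 1/(1/n_f² − 1/n_i²), and the Z² and hc factors cancel in the ratio.
λ₁/λ₂ = (1/2² − 1/4²)/(1/1² − 1/2²) = 0.1875/0.7500 = 0.250.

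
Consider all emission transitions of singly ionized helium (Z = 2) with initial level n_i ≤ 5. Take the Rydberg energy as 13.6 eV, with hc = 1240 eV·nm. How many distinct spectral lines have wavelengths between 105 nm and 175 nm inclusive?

Enumerate all n_i → n_f pairs with 1 ≤ n_f < n_i ≤ 5 and compute λ = 1240 / [13.6·4·(1/n_f² − 1/n_i²)].
Lines falling in [105, 175] nm: 5→2 (108.5 nm), 4→2 (121.6 nm), 3→2 (164.1 nm).

3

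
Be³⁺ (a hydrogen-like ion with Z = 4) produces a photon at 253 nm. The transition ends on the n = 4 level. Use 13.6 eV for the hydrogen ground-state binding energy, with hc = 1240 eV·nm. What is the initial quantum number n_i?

n_i = 5

The photon energy is ΔE = hc/λ = 1240 / 253 = 4.901 eV.
With Z = 4, ΔE = 217.6 × (1/n_f² − 1/n_i²), so 1/n_f² − 1/n_i² = 0.02252.
With n_f = 4: 1/n_i² = 1/16 − 0.02252 = 0.03998, so n_i ≈ 5.00.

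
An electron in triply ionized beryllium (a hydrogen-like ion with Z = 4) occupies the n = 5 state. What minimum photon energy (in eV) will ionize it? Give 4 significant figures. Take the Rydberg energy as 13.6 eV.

E_n = −13.6 Z²/n² = −217.6/n² eV for Z = 4.
E_5 = −217.6/25 = −8.704 eV, so ionization (to E = 0) requires 8.704 eV.

8.704 eV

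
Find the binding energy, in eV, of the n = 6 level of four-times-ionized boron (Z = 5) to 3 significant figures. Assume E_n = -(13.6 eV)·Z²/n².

E_n = −13.6 Z²/n² = −340.0/n² eV for Z = 5.
E_6 = −340.0/36 = −9.44 eV, so ionization (to E = 0) requires 9.44 eV.

9.44 eV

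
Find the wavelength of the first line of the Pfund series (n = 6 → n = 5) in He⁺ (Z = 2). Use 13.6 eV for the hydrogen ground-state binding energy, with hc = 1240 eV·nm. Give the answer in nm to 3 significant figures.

1860 nm

The Pfund series terminates on n_f = 5; the first line has n_i = 5+1 = 6.
ΔE = 54.40 × (1/5² − 1/6²) = 0.6649 eV.
λ = 1240 / 0.6649 = 1860 nm.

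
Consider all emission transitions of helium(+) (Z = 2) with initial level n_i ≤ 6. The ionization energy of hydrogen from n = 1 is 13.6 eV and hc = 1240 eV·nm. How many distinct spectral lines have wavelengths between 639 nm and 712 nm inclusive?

1

Enumerate all n_i → n_f pairs with 1 ≤ n_f < n_i ≤ 6 and compute λ = 1240 / [13.6·4·(1/n_f² − 1/n_i²)].
Lines falling in [639, 712] nm: 6→4 (656.5 nm).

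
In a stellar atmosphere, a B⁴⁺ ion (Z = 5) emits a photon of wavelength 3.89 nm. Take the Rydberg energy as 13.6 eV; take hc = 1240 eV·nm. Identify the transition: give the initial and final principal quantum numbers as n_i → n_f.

The photon energy is ΔE = hc/λ = 1240 / 3.89 = 318.8 eV.
With Z = 5, ΔE = 340.0 × (1/n_f² − 1/n_i²), so 1/n_f² − 1/n_i² = 0.9375.
Trying n_f = 1 gives 1/n_i² = 0.06245, i.e. n_i ≈ 4; this pair matches.

n_i = 4, n_f = 1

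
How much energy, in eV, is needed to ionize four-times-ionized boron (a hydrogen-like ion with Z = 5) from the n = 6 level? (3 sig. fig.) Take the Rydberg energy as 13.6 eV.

9.44 eV

E_n = −13.6 Z²/n² = −340.0/n² eV for Z = 5.
E_6 = −340.0/36 = −9.44 eV, so ionization (to E = 0) requires 9.44 eV.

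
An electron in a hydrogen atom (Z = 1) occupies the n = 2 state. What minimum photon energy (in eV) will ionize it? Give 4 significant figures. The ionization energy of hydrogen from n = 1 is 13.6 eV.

3.400 eV

E_2 = −13.60/4 = −3.400 eV, so ionization (to E = 0) requires 3.400 eV.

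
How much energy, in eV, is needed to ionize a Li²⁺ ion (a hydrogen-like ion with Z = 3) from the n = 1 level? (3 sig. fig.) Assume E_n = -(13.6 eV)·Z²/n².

122 eV

E_n = −13.6 Z²/n² = −122.4/n² eV for Z = 3.
E_1 = −122.4/1 = −122 eV, so ionization (to E = 0) requires 122 eV.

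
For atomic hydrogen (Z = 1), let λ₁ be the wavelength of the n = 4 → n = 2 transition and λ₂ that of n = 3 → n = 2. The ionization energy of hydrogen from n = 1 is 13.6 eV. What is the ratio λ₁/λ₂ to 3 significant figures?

λ ∝ 1/ΔE ∝ 1/(1/n_f² − 1/n_i²), and the Z² and hc factors cancel in the ratio.
λ₁/λ₂ = (1/2² − 1/3²)/(1/2² − 1/4²) = 0.1389/0.1875 = 0.741.

0.741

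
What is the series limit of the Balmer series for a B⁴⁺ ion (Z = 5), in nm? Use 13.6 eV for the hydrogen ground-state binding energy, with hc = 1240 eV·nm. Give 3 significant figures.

The Balmer series has lower level n_f = 2; the series limit corresponds to n_i → ∞.
ΔE_max = 13.6 × 25 / 2² = 85.00 eV.
λ_min = 1240 / 85.00 = 14.6 nm.

14.6 nm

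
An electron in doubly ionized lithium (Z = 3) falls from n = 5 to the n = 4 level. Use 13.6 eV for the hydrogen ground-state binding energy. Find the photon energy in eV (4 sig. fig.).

2.754 eV

The Bohr energies scale as Z², so for Z = 3: E_n = −122.4/n² eV.
E_5 = −122.4/25 = −4.896 eV and E_4 = −122.4/16 = −7.650 eV.
The photon energy is |E_5 − E_4| = 2.754 eV.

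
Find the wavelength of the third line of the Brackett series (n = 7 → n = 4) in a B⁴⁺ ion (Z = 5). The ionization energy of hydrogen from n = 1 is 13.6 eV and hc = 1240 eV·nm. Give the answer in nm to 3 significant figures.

The Brackett series terminates on n_f = 4; the third line has n_i = 4+3 = 7.
ΔE = 340.0 × (1/4² − 1/7²) = 14.31 eV.
λ = 1240 / 14.31 = 86.6 nm.

86.6 nm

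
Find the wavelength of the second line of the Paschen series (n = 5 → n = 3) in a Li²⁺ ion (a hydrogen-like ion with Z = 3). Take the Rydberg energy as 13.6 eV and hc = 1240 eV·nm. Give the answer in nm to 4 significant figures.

The Paschen series terminates on n_f = 3; the second line has n_i = 3+2 = 5.
ΔE = 122.4 × (1/3² − 1/5²) = 8.704 eV.
λ = 1240 / 8.704 = 142.5 nm.

142.5 nm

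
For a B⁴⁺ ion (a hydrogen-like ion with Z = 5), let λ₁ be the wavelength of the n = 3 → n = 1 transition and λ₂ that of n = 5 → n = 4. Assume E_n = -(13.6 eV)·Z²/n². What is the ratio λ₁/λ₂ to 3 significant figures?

0.0253

λ ∝ 1/ΔE ∝ 1/(1/n_f² − 1/n_i²), and the Z² and hc factors cancel in the ratio.
λ₁/λ₂ = (1/4² − 1/5²)/(1/1² − 1/3²) = 0.02250/0.8889 = 0.0253.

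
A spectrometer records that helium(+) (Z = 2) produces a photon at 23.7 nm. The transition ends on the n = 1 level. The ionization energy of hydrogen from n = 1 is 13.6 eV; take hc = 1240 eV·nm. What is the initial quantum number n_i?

The photon energy is ΔE = hc/λ = 1240 / 23.7 = 52.32 eV.
With Z = 2, ΔE = 54.40 × (1/n_f² − 1/n_i²), so 1/n_f² − 1/n_i² = 0.9618.
With n_f = 1: 1/n_i² = 1/1 − 0.9618 = 0.03822, so n_i ≈ 5.11.

n_i = 5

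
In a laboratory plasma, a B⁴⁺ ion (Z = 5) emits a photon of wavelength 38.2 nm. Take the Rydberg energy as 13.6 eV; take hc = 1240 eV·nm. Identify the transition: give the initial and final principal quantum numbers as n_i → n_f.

n_i = 8, n_f = 3

The photon energy is ΔE = hc/λ = 1240 / 38.2 = 32.46 eV.
With Z = 5, ΔE = 340.0 × (1/n_f² − 1/n_i²), so 1/n_f² − 1/n_i² = 0.09547.
Trying n_f = 3 gives 1/n_i² = 0.01564, i.e. n_i ≈ 8; this pair matches.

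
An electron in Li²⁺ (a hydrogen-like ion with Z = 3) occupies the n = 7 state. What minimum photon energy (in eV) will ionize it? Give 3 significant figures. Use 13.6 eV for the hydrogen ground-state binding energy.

2.50 eV

E_n = −13.6 Z²/n² = −122.4/n² eV for Z = 3.
E_7 = −122.4/49 = −2.50 eV, so ionization (to E = 0) requires 2.50 eV.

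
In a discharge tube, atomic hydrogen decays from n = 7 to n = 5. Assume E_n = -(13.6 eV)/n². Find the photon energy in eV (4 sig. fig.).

0.2664 eV

E_7 = −13.60/49 = −0.2776 eV and E_5 = −13.60/25 = −0.5440 eV.
The photon energy is |E_7 − E_5| = 0.2664 eV.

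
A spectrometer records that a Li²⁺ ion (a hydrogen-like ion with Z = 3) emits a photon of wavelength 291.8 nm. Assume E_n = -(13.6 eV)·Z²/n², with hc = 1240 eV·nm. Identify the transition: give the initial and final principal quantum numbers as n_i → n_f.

The photon energy is ΔE = hc/λ = 1240 / 291.8 = 4.249 eV.
With Z = 3, ΔE = 122.4 × (1/n_f² − 1/n_i²), so 1/n_f² − 1/n_i² = 0.03472.
Trying n_f = 4 gives 1/n_i² = 0.02778, i.e. n_i ≈ 6; this pair matches.

n_i = 6, n_f = 4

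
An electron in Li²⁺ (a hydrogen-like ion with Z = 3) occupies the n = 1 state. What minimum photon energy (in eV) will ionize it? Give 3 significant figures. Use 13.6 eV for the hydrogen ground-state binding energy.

E_n = −13.6 Z²/n² = −122.4/n² eV for Z = 3.
E_1 = −122.4/1 = −122 eV, so ionization (to E = 0) requires 122 eV.

122 eV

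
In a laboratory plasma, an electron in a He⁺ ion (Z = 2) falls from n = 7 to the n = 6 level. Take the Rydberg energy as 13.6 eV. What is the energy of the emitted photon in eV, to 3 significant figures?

The Bohr energies scale as Z², so for Z = 2: E_n = −54.40/n² eV.
E_7 = −54.40/49 = −1.110 eV and E_6 = −54.40/36 = −1.511 eV.
The photon energy is |E_7 − E_6| = 0.401 eV.

0.401 eV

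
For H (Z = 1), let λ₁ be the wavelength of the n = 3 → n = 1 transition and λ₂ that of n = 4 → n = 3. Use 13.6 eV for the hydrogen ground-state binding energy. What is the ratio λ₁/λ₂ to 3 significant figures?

λ ∝ 1/ΔE ∝ 1/(1/n_f² − 1/n_i²), and the Z² and hc factors cancel in the ratio.
λ₁/λ₂ = (1/3² − 1/4²)/(1/1² − 1/3²) = 0.04861/0.8889 = 0.0547.

0.0547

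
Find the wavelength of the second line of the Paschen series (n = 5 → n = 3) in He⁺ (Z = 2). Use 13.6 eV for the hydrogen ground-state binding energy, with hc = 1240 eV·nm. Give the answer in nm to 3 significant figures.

321 nm

The Paschen series terminates on n_f = 3; the second line has n_i = 3+2 = 5.
ΔE = 54.40 × (1/3² − 1/5²) = 3.868 eV.
λ = 1240 / 3.868 = 321 nm.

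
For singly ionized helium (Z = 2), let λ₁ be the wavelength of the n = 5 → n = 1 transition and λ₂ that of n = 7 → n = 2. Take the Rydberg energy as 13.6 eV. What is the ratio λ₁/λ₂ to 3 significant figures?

λ ∝ 1/ΔE ∝ 1/(1/n_f² − 1/n_i²), and the Z² and hc factors cancel in the ratio.
λ₁/λ₂ = (1/2² − 1/7²)/(1/1² − 1/5²) = 0.2296/0.9600 = 0.239.

0.239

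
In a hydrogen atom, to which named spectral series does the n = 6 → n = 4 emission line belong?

Brackett

The series is set by the lower level: n_f = 4 is the Brackett series.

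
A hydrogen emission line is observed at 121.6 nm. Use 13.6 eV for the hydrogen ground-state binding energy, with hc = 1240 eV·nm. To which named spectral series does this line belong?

Lyman

ΔE = 1240/121.6 = 10.20 eV.
This matches 13.6 × (1/1² − 1/2²), so n_f = 1: the Lyman series.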